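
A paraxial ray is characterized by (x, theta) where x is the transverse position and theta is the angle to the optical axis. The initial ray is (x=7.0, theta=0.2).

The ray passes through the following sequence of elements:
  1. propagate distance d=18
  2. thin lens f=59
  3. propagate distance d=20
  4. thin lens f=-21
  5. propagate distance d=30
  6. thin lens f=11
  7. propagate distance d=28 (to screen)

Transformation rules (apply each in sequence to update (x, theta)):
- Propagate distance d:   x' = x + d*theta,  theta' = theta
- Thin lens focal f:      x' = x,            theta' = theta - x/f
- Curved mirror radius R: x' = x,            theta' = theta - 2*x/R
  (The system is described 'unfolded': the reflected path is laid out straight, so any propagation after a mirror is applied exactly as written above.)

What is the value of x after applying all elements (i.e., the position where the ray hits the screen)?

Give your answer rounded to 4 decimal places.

Answer: -27.0090

Derivation:
Initial: x=7.0000 theta=0.2000
After 1 (propagate distance d=18): x=10.6000 theta=0.2000
After 2 (thin lens f=59): x=10.6000 theta=6/295 (≈0.0203)
After 3 (propagate distance d=20): x=3247/295 (≈11.0068) theta=6/295 (≈0.0203)
After 4 (thin lens f=-21): x=3247/295 (≈11.0068) theta=3373/6195 (≈0.5445)
After 5 (propagate distance d=30): x=56459/2065 (≈27.3409) theta=3373/6195 (≈0.5445)
After 6 (thin lens f=11): x=56459/2065 (≈27.3409) theta=-132274/68145 (≈-1.9411)
After 7 (propagate distance d=28 (to screen)): x=-368105/13629 (≈-27.0090) theta=-132274/68145 (≈-1.9411)
Rounded to 4 decimal places: x = -27.0090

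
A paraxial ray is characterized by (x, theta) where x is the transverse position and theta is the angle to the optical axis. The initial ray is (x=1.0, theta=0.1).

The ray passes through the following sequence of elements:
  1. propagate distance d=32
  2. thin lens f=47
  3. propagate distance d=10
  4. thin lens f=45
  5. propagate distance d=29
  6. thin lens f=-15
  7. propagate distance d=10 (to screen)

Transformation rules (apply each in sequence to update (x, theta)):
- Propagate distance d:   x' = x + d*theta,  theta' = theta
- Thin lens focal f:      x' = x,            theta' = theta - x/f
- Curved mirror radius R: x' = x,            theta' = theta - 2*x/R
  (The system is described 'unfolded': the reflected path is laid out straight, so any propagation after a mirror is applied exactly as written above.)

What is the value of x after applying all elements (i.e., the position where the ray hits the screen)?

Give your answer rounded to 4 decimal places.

Initial: x=1.0000 theta=0.1000
After 1 (propagate distance d=32): x=4.2000 theta=0.1000
After 2 (thin lens f=47): x=4.2000 theta=1/94 (≈0.0106)
After 3 (propagate distance d=10): x=1012/235 (≈4.3064) theta=1/94 (≈0.0106)
After 4 (thin lens f=45): x=1012/235 (≈4.3064) theta=-1799/21150 (≈-0.0851)
After 5 (propagate distance d=29): x=38909/21150 (≈1.8397) theta=-1799/21150 (≈-0.0851)
After 6 (thin lens f=-15): x=38909/21150 (≈1.8397) theta=5962/158625 (≈0.0376)
After 7 (propagate distance d=10 (to screen)): x=5623/2538 (≈2.2155) theta=5962/158625 (≈0.0376)
Rounded to 4 decimal places: x = 2.2155

Answer: 2.2155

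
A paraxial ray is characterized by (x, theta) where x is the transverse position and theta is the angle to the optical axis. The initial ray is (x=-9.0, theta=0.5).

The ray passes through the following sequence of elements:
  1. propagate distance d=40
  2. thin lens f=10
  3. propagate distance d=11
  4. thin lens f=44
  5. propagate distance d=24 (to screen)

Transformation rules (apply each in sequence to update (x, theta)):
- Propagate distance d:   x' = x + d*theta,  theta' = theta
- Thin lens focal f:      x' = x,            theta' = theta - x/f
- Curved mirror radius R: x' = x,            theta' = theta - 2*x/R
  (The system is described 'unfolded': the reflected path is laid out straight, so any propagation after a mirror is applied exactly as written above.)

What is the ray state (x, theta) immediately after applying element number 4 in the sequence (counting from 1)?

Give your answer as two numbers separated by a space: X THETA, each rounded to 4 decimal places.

Answer: 4.4000 -0.7000

Derivation:
Initial: x=-9.0000 theta=0.5000
After 1 (propagate distance d=40): x=11.0000 theta=0.5000
After 2 (thin lens f=10): x=11.0000 theta=-0.6000
After 3 (propagate distance d=11): x=4.4000 theta=-0.6000
After 4 (thin lens f=44): x=4.4000 theta=-0.7000
Rounded to 4 decimal places: x = 4.4000, theta = -0.7000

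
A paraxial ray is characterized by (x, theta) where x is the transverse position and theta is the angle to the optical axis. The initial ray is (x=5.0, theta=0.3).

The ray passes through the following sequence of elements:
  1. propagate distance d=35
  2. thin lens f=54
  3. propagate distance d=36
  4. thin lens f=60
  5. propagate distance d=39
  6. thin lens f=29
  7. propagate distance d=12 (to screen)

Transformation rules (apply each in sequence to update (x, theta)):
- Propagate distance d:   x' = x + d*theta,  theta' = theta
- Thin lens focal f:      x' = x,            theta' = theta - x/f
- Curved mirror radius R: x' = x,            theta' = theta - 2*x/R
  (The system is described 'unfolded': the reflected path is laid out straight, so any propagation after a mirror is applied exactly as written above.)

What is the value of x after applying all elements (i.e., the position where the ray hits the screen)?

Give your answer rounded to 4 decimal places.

Answer: 0.5345

Derivation:
Initial: x=5.0000 theta=0.3000
After 1 (propagate distance d=35): x=15.5000 theta=0.3000
After 2 (thin lens f=54): x=15.5000 theta=7/540 (≈0.0130)
After 3 (propagate distance d=36): x=479/30 (≈15.9667) theta=7/540 (≈0.0130)
After 4 (thin lens f=60): x=479/30 (≈15.9667) theta=-1367/5400 (≈-0.2531)
After 5 (propagate distance d=39): x=10969/1800 (≈6.0939) theta=-1367/5400 (≈-0.2531)
After 6 (thin lens f=29): x=10969/1800 (≈6.0939) theta=-1451/3132 (≈-0.4633)
After 7 (propagate distance d=12 (to screen)): x=27901/52200 (≈0.5345) theta=-1451/3132 (≈-0.4633)
Rounded to 4 decimal places: x = 0.5345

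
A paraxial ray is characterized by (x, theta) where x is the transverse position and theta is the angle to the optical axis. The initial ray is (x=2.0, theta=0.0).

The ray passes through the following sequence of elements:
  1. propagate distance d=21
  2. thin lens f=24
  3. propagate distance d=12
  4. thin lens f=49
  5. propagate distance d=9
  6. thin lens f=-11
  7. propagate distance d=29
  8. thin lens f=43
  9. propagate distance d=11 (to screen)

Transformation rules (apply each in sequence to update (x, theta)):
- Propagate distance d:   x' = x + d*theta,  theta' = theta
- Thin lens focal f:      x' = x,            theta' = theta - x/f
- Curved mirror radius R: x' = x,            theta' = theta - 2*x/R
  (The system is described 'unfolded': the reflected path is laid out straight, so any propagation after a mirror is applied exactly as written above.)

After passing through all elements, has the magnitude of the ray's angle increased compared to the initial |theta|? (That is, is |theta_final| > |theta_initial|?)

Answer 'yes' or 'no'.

Answer: yes

Derivation:
Initial: x=2.0000 theta=0.0000
After 1 (propagate distance d=21): x=2.0000 theta=0.0000
After 2 (thin lens f=24): x=2.0000 theta=-1/12 (≈-0.0833)
After 3 (propagate distance d=12): x=1.0000 theta=-1/12 (≈-0.0833)
After 4 (thin lens f=49): x=1.0000 theta=-61/588 (≈-0.1037)
After 5 (propagate distance d=9): x=13/196 (≈0.0663) theta=-61/588 (≈-0.1037)
After 6 (thin lens f=-11): x=13/196 (≈0.0663) theta=-158/1617 (≈-0.0977)
After 7 (propagate distance d=29): x=-2557/924 (≈-2.7673) theta=-158/1617 (≈-0.0977)
After 8 (thin lens f=43): x=-2557/924 (≈-2.7673) theta=-9277/278124 (≈-0.0334)
After 9 (propagate distance d=11 (to screen)): x=-72642/23177 (≈-3.1342) theta=-9277/278124 (≈-0.0334)
|theta_initial|=0.0000 |theta_final|=9277/278124 (≈0.0334) -> increased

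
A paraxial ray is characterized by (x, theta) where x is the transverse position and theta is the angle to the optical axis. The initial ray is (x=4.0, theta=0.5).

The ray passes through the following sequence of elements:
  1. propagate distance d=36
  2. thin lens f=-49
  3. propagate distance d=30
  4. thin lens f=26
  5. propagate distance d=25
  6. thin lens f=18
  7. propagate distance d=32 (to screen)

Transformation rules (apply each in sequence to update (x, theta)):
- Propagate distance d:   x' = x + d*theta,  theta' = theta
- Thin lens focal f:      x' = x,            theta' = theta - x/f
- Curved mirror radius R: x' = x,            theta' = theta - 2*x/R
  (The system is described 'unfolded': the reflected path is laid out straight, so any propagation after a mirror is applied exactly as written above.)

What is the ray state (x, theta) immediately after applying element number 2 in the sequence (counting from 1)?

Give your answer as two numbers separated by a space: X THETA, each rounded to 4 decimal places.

Initial: x=4.0000 theta=0.5000
After 1 (propagate distance d=36): x=22.0000 theta=0.5000
After 2 (thin lens f=-49): x=22.0000 theta=93/98 (≈0.9490)
Rounded to 4 decimal places: x = 22.0000, theta = 0.9490

Answer: 22.0000 0.9490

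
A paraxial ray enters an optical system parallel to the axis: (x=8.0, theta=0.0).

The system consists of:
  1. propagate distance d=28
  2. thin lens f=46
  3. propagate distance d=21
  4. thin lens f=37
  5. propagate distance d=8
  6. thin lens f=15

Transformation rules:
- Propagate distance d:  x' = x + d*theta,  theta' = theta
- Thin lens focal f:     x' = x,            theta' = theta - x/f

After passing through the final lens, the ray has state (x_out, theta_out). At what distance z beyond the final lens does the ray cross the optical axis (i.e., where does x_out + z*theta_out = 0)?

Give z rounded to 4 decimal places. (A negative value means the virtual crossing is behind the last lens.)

Initial: x=8.0000 theta=0.0000
After 1 (propagate distance d=28): x=8.0000 theta=0.0000
After 2 (thin lens f=46): x=8.0000 theta=-4/23 (≈-0.1739)
After 3 (propagate distance d=21): x=100/23 (≈4.3478) theta=-4/23 (≈-0.1739)
After 4 (thin lens f=37): x=100/23 (≈4.3478) theta=-248/851 (≈-0.2914)
After 5 (propagate distance d=8): x=1716/851 (≈2.0165) theta=-248/851 (≈-0.2914)
After 6 (thin lens f=15): x=1716/851 (≈2.0165) theta=-1812/4255 (≈-0.4259)
z_focus = -x_out/theta_out = -(1716/851)/(-1812/4255) = 715/151 ≈ 4.7351
Rounded to 4 decimal places: z = 4.7351

Answer: 4.7351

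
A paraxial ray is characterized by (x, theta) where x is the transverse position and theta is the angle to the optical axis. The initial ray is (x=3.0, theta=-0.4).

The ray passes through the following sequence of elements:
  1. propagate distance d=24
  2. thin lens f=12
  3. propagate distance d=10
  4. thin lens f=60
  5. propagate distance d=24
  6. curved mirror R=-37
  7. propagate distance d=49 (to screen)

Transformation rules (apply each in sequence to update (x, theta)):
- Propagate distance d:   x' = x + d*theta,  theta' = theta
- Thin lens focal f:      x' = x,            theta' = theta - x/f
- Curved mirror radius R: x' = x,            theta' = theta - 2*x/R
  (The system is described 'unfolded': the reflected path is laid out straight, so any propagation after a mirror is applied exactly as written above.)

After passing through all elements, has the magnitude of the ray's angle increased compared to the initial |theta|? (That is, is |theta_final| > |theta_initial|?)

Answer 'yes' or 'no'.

Answer: no

Derivation:
Initial: x=3.0000 theta=-0.4000
After 1 (propagate distance d=24): x=-6.6000 theta=-0.4000
After 2 (thin lens f=12): x=-6.6000 theta=0.1500
After 3 (propagate distance d=10): x=-5.1000 theta=0.1500
After 4 (thin lens f=60): x=-5.1000 theta=0.2350
After 5 (propagate distance d=24): x=0.5400 theta=0.2350
After 6 (curved mirror R=-37): x=0.5400 theta=391/1480 (≈0.2642)
After 7 (propagate distance d=49 (to screen)): x=99791/7400 (≈13.4853) theta=391/1480 (≈0.2642)
|theta_initial|=0.4000 |theta_final|=391/1480 (≈0.2642) -> not increased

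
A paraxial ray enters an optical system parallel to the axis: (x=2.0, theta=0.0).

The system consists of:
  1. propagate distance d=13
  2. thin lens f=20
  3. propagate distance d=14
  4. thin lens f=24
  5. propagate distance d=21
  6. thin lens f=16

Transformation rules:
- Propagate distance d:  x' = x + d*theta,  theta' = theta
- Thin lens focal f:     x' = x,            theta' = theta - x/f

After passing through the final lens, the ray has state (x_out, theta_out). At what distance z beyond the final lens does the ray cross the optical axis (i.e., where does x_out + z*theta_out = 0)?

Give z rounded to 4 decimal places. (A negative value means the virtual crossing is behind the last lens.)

Initial: x=2.0000 theta=0.0000
After 1 (propagate distance d=13): x=2.0000 theta=0.0000
After 2 (thin lens f=20): x=2.0000 theta=-0.1000
After 3 (propagate distance d=14): x=0.6000 theta=-0.1000
After 4 (thin lens f=24): x=0.6000 theta=-0.1250
After 5 (propagate distance d=21): x=-2.0250 theta=-0.1250
After 6 (thin lens f=16): x=-2.0250 theta=1/640 (≈0.0016)
z_focus = -x_out/theta_out = -(-2.0250)/(1/640) = 1296.0000
Rounded to 4 decimal places: z = 1296.0000

Answer: 1296.0000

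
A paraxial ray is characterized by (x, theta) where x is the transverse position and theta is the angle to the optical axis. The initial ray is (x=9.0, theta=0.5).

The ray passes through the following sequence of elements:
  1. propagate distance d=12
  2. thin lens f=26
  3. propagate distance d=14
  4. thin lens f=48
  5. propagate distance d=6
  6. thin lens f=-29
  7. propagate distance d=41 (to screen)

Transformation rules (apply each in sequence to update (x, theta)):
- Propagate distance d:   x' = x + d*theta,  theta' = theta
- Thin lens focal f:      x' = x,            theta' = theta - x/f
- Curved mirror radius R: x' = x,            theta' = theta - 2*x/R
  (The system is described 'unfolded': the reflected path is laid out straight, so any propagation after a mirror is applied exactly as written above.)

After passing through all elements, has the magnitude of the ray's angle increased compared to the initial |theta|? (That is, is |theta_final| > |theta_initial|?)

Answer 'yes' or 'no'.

Initial: x=9.0000 theta=0.5000
After 1 (propagate distance d=12): x=15.0000 theta=0.5000
After 2 (thin lens f=26): x=15.0000 theta=-1/13 (≈-0.0769)
After 3 (propagate distance d=14): x=181/13 (≈13.9231) theta=-1/13 (≈-0.0769)
After 4 (thin lens f=48): x=181/13 (≈13.9231) theta=-229/624 (≈-0.3670)
After 5 (propagate distance d=6): x=1219/104 (≈11.7212) theta=-229/624 (≈-0.3670)
After 6 (thin lens f=-29): x=1219/104 (≈11.7212) theta=673/18096 (≈0.0372)
After 7 (propagate distance d=41 (to screen)): x=239699/18096 (≈13.2460) theta=673/18096 (≈0.0372)
|theta_initial|=0.5000 |theta_final|=673/18096 (≈0.0372) -> not increased

Answer: no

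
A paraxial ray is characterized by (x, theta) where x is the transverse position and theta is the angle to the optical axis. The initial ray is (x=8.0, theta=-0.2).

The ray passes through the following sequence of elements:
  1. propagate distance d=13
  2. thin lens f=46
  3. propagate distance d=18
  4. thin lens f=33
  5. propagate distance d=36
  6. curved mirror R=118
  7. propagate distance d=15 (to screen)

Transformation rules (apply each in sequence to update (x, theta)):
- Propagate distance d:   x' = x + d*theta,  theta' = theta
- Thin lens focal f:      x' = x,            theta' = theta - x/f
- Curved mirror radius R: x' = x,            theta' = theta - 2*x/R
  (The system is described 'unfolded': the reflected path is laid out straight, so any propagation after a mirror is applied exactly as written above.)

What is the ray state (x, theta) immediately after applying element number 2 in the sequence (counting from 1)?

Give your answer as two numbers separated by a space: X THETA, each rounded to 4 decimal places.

Answer: 5.4000 -0.3174

Derivation:
Initial: x=8.0000 theta=-0.2000
After 1 (propagate distance d=13): x=5.4000 theta=-0.2000
After 2 (thin lens f=46): x=5.4000 theta=-73/230 (≈-0.3174)
Rounded to 4 decimal places: x = 5.4000, theta = -0.3174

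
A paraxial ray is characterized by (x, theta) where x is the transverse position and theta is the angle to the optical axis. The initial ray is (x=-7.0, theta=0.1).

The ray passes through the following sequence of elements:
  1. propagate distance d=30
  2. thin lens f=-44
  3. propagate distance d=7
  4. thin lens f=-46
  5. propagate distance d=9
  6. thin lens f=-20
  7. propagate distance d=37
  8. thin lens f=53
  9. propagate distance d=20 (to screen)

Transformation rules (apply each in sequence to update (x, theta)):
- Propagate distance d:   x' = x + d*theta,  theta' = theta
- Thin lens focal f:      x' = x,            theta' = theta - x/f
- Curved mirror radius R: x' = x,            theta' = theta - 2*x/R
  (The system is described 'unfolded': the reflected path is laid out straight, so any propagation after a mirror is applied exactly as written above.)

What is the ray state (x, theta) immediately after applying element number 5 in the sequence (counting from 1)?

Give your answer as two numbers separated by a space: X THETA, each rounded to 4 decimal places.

Initial: x=-7.0000 theta=0.1000
After 1 (propagate distance d=30): x=-4.0000 theta=0.1000
After 2 (thin lens f=-44): x=-4.0000 theta=1/110 (≈0.0091)
After 3 (propagate distance d=7): x=-433/110 (≈-3.9364) theta=1/110 (≈0.0091)
After 4 (thin lens f=-46): x=-433/110 (≈-3.9364) theta=-387/5060 (≈-0.0765)
After 5 (propagate distance d=9): x=-23401/5060 (≈-4.6247) theta=-387/5060 (≈-0.0765)
Rounded to 4 decimal places: x = -4.6247, theta = -0.0765

Answer: -4.6247 -0.0765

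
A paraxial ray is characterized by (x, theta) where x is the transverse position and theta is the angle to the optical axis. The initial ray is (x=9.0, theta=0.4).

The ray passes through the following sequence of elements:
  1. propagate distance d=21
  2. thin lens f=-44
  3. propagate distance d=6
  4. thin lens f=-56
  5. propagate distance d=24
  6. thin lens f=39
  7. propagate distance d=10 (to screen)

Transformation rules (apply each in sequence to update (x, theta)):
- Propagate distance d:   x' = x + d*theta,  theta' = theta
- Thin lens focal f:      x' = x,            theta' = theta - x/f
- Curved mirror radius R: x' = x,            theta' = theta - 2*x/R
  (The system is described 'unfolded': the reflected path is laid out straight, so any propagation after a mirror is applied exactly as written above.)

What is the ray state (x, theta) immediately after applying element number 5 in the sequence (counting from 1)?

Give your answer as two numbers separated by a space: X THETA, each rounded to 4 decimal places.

Answer: 50.7662 1.1914

Derivation:
Initial: x=9.0000 theta=0.4000
After 1 (propagate distance d=21): x=17.4000 theta=0.4000
After 2 (thin lens f=-44): x=17.4000 theta=35/44 (≈0.7955)
After 3 (propagate distance d=6): x=2439/110 (≈22.1727) theta=35/44 (≈0.7955)
After 4 (thin lens f=-56): x=2439/110 (≈22.1727) theta=7339/6160 (≈1.1914)
After 5 (propagate distance d=24): x=3909/77 (≈50.7662) theta=7339/6160 (≈1.1914)
Rounded to 4 decimal places: x = 50.7662, theta = 1.1914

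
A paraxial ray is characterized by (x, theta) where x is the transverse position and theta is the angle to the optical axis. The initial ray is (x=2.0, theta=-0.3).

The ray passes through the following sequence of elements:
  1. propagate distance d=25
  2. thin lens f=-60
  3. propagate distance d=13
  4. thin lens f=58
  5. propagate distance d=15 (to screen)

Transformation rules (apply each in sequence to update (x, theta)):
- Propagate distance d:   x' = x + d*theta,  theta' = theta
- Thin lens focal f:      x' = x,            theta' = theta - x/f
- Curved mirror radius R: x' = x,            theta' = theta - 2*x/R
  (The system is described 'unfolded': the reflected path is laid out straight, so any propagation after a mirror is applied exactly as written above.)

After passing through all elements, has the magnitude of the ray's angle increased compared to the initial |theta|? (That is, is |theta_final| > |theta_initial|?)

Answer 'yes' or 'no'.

Answer: no

Derivation:
Initial: x=2.0000 theta=-0.3000
After 1 (propagate distance d=25): x=-5.5000 theta=-0.3000
After 2 (thin lens f=-60): x=-5.5000 theta=-47/120 (≈-0.3917)
After 3 (propagate distance d=13): x=-1271/120 (≈-10.5917) theta=-47/120 (≈-0.3917)
After 4 (thin lens f=58): x=-1271/120 (≈-10.5917) theta=-97/464 (≈-0.2091)
After 5 (propagate distance d=15 (to screen)): x=-95543/6960 (≈-13.7274) theta=-97/464 (≈-0.2091)
|theta_initial|=0.3000 |theta_final|=97/464 (≈0.2091) -> not increased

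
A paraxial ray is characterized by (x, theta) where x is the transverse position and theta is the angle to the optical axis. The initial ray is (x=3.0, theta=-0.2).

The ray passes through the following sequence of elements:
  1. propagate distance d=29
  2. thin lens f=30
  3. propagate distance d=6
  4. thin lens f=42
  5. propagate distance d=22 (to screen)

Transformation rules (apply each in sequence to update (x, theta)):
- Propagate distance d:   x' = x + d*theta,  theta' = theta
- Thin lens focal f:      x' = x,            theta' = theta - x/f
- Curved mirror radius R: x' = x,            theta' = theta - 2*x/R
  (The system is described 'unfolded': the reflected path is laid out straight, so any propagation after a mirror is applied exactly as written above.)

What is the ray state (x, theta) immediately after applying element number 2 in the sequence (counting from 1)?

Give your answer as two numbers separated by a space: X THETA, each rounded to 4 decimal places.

Answer: -2.8000 -0.1067

Derivation:
Initial: x=3.0000 theta=-0.2000
After 1 (propagate distance d=29): x=-2.8000 theta=-0.2000
After 2 (thin lens f=30): x=-2.8000 theta=-8/75 (≈-0.1067)
Rounded to 4 decimal places: x = -2.8000, theta = -0.1067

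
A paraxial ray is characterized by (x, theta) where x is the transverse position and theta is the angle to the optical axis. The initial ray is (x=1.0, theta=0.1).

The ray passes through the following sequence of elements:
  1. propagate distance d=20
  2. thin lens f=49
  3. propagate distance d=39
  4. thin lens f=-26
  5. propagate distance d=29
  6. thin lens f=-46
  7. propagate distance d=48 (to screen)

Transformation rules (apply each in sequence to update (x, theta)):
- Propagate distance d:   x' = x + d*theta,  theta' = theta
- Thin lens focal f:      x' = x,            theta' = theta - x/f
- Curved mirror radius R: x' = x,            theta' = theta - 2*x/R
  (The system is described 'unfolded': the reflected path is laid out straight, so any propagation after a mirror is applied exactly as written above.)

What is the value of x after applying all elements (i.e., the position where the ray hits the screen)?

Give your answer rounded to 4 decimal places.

Answer: 31.9947

Derivation:
Initial: x=1.0000 theta=0.1000
After 1 (propagate distance d=20): x=3.0000 theta=0.1000
After 2 (thin lens f=49): x=3.0000 theta=19/490 (≈0.0388)
After 3 (propagate distance d=39): x=2211/490 (≈4.5122) theta=19/490 (≈0.0388)
After 4 (thin lens f=-26): x=2211/490 (≈4.5122) theta=541/2548 (≈0.2123)
After 5 (propagate distance d=29): x=135931/12740 (≈10.6696) theta=541/2548 (≈0.2123)
After 6 (thin lens f=-46): x=135931/12740 (≈10.6696) theta=260361/586040 (≈0.4443)
After 7 (propagate distance d=48 (to screen)): x=9375077/293020 (≈31.9947) theta=260361/586040 (≈0.4443)
Rounded to 4 decimal places: x = 31.9947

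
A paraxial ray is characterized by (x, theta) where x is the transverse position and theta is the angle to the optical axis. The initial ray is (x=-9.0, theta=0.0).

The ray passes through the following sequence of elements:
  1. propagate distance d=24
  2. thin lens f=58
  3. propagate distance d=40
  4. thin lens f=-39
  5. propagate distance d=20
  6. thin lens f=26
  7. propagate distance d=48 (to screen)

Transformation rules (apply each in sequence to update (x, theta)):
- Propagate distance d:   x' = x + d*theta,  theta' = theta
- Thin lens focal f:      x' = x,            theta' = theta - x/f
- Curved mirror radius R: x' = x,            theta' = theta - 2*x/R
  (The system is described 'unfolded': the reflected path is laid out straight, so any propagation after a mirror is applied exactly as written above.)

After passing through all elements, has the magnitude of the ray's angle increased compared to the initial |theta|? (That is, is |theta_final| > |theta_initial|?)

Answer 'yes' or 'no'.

Answer: yes

Derivation:
Initial: x=-9.0000 theta=0.0000
After 1 (propagate distance d=24): x=-9.0000 theta=0.0000
After 2 (thin lens f=58): x=-9.0000 theta=9/58 (≈0.1552)
After 3 (propagate distance d=40): x=-81/29 (≈-2.7931) theta=9/58 (≈0.1552)
After 4 (thin lens f=-39): x=-81/29 (≈-2.7931) theta=63/754 (≈0.0836)
After 5 (propagate distance d=20): x=-423/377 (≈-1.1220) theta=63/754 (≈0.0836)
After 6 (thin lens f=26): x=-423/377 (≈-1.1220) theta=621/4901 (≈0.1267)
After 7 (propagate distance d=48 (to screen)): x=24309/4901 (≈4.9600) theta=621/4901 (≈0.1267)
|theta_initial|=0.0000 |theta_final|=621/4901 (≈0.1267) -> increased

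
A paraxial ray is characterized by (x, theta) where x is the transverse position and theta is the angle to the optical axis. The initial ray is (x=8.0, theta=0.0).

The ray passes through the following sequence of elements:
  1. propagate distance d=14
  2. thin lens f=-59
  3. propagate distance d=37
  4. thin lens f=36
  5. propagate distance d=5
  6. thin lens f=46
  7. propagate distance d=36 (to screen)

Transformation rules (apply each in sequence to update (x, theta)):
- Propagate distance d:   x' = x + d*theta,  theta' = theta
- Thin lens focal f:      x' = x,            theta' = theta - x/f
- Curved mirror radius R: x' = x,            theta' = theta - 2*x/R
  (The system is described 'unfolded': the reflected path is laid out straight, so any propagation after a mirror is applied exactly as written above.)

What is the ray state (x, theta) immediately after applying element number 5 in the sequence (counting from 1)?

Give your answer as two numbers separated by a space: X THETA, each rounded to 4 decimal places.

Answer: 11.8870 -0.2260

Derivation:
Initial: x=8.0000 theta=0.0000
After 1 (propagate distance d=14): x=8.0000 theta=0.0000
After 2 (thin lens f=-59): x=8.0000 theta=8/59 (≈0.1356)
After 3 (propagate distance d=37): x=768/59 (≈13.0169) theta=8/59 (≈0.1356)
After 4 (thin lens f=36): x=768/59 (≈13.0169) theta=-40/177 (≈-0.2260)
After 5 (propagate distance d=5): x=2104/177 (≈11.8870) theta=-40/177 (≈-0.2260)
Rounded to 4 decimal places: x = 11.8870, theta = -0.2260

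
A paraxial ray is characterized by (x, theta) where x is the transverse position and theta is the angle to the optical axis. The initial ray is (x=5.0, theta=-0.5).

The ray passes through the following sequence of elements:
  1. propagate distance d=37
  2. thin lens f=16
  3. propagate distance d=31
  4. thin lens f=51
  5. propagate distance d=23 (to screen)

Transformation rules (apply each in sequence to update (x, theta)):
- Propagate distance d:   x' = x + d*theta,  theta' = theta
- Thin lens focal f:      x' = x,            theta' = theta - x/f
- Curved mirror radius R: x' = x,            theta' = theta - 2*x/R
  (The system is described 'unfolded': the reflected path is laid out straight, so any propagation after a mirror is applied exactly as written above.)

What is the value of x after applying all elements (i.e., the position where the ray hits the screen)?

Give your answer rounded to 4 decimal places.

Answer: 6.3450

Derivation:
Initial: x=5.0000 theta=-0.5000
After 1 (propagate distance d=37): x=-13.5000 theta=-0.5000
After 2 (thin lens f=16): x=-13.5000 theta=11/32 (≈0.3438)
After 3 (propagate distance d=31): x=-91/32 (≈-2.8438) theta=11/32 (≈0.3438)
After 4 (thin lens f=51): x=-91/32 (≈-2.8438) theta=163/408 (≈0.3995)
After 5 (propagate distance d=23 (to screen)): x=10355/1632 (≈6.3450) theta=163/408 (≈0.3995)
Rounded to 4 decimal places: x = 6.3450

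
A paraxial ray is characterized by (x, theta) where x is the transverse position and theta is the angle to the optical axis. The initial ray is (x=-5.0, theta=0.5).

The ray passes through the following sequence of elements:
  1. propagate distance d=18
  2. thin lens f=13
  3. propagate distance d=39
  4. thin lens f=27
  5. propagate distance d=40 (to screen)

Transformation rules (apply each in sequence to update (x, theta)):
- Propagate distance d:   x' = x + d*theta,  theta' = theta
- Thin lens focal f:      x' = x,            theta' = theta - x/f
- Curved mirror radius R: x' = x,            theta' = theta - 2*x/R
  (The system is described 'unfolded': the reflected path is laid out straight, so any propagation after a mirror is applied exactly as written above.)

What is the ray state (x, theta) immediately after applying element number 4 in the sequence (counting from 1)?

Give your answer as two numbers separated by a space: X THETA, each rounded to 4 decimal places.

Answer: 11.5000 -0.2336

Derivation:
Initial: x=-5.0000 theta=0.5000
After 1 (propagate distance d=18): x=4.0000 theta=0.5000
After 2 (thin lens f=13): x=4.0000 theta=5/26 (≈0.1923)
After 3 (propagate distance d=39): x=11.5000 theta=5/26 (≈0.1923)
After 4 (thin lens f=27): x=11.5000 theta=-82/351 (≈-0.2336)
Rounded to 4 decimal places: x = 11.5000, theta = -0.2336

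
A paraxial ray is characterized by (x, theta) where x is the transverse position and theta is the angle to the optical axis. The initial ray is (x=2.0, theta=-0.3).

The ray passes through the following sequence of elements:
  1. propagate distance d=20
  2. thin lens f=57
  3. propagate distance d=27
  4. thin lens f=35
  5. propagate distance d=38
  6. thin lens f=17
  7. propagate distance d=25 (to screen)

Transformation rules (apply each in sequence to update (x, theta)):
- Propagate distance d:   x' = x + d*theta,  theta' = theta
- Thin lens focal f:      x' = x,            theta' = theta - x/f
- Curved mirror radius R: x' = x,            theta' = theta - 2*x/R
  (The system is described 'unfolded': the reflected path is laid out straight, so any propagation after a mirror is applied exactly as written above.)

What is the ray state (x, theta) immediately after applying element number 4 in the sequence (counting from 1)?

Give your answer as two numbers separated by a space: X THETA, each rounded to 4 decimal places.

Initial: x=2.0000 theta=-0.3000
After 1 (propagate distance d=20): x=-4.0000 theta=-0.3000
After 2 (thin lens f=57): x=-4.0000 theta=-131/570 (≈-0.2298)
After 3 (propagate distance d=27): x=-1939/190 (≈-10.2053) theta=-131/570 (≈-0.2298)
After 4 (thin lens f=35): x=-1939/190 (≈-10.2053) theta=88/1425 (≈0.0618)
Rounded to 4 decimal places: x = -10.2053, theta = 0.0618

Answer: -10.2053 0.0618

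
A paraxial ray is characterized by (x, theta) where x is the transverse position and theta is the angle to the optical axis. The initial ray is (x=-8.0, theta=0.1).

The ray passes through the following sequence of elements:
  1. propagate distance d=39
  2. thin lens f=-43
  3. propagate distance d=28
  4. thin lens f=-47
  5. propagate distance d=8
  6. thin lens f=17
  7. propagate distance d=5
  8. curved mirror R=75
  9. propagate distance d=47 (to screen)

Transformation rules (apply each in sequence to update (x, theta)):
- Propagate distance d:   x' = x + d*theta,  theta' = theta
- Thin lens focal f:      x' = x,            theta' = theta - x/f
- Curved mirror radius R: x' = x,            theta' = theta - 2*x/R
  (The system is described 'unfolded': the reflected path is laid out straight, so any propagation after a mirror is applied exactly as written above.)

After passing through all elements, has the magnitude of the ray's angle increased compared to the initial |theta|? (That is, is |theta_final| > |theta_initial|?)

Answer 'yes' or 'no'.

Initial: x=-8.0000 theta=0.1000
After 1 (propagate distance d=39): x=-4.1000 theta=0.1000
After 2 (thin lens f=-43): x=-4.1000 theta=1/215 (≈0.0047)
After 3 (propagate distance d=28): x=-1707/430 (≈-3.9698) theta=1/215 (≈0.0047)
After 4 (thin lens f=-47): x=-1707/430 (≈-3.9698) theta=-1613/20210 (≈-0.0798)
After 5 (propagate distance d=8): x=-93133/20210 (≈-4.6083) theta=-1613/20210 (≈-0.0798)
After 6 (thin lens f=17): x=-93133/20210 (≈-4.6083) theta=32856/171785 (≈0.1913)
After 7 (propagate distance d=5): x=-1254701/343570 (≈-3.6520) theta=32856/171785 (≈0.1913)
After 8 (curved mirror R=75): x=-1254701/343570 (≈-3.6520) theta=3718901/12883875 (≈0.2886)
After 9 (propagate distance d=47 (to screen)): x=255474119/25767750 (≈9.9145) theta=3718901/12883875 (≈0.2886)
|theta_initial|=0.1000 |theta_final|=3718901/12883875 (≈0.2886) -> increased

Answer: yes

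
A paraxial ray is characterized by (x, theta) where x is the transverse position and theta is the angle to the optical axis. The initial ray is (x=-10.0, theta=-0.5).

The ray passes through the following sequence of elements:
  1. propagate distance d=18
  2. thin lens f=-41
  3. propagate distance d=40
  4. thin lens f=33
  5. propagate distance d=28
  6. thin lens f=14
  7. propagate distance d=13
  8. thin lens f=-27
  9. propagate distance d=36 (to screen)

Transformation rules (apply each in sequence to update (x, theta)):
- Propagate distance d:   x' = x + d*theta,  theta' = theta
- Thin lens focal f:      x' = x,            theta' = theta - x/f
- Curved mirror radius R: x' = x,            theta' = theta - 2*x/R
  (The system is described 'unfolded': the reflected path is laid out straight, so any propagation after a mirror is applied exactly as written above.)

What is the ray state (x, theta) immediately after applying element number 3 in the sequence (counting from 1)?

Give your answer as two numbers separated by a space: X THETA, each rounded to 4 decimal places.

Answer: -57.5366 -0.9634

Derivation:
Initial: x=-10.0000 theta=-0.5000
After 1 (propagate distance d=18): x=-19.0000 theta=-0.5000
After 2 (thin lens f=-41): x=-19.0000 theta=-79/82 (≈-0.9634)
After 3 (propagate distance d=40): x=-2359/41 (≈-57.5366) theta=-79/82 (≈-0.9634)
Rounded to 4 decimal places: x = -57.5366, theta = -0.9634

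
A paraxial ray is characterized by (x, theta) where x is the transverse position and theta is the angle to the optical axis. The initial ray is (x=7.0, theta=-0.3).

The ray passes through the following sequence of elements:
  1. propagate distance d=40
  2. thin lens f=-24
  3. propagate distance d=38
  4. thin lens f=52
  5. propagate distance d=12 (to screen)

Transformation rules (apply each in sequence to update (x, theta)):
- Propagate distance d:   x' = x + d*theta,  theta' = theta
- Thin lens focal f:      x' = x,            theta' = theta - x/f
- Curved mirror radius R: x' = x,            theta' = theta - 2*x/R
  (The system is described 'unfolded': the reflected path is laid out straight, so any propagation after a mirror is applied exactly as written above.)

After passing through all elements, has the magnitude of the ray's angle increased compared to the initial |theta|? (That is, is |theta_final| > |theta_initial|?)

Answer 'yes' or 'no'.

Answer: no

Derivation:
Initial: x=7.0000 theta=-0.3000
After 1 (propagate distance d=40): x=-5.0000 theta=-0.3000
After 2 (thin lens f=-24): x=-5.0000 theta=-61/120 (≈-0.5083)
After 3 (propagate distance d=38): x=-1459/60 (≈-24.3167) theta=-61/120 (≈-0.5083)
After 4 (thin lens f=52): x=-1459/60 (≈-24.3167) theta=-127/3120 (≈-0.0407)
After 5 (propagate distance d=12 (to screen)): x=-4837/195 (≈-24.8051) theta=-127/3120 (≈-0.0407)
|theta_initial|=0.3000 |theta_final|=127/3120 (≈0.0407) -> not increased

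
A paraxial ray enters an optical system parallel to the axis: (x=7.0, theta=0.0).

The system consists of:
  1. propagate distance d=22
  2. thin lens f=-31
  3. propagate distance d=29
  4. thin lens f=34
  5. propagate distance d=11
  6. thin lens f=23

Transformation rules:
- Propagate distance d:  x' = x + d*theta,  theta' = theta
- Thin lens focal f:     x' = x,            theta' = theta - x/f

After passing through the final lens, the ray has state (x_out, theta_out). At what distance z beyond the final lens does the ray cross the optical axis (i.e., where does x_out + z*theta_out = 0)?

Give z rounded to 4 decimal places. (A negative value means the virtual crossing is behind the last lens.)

Initial: x=7.0000 theta=0.0000
After 1 (propagate distance d=22): x=7.0000 theta=0.0000
After 2 (thin lens f=-31): x=7.0000 theta=7/31 (≈0.2258)
After 3 (propagate distance d=29): x=420/31 (≈13.5484) theta=7/31 (≈0.2258)
After 4 (thin lens f=34): x=420/31 (≈13.5484) theta=-91/527 (≈-0.1727)
After 5 (propagate distance d=11): x=6139/527 (≈11.6490) theta=-91/527 (≈-0.1727)
After 6 (thin lens f=23): x=6139/527 (≈11.6490) theta=-8232/12121 (≈-0.6792)
z_focus = -x_out/theta_out = -(6139/527)/(-8232/12121) = 20171/1176 ≈ 17.1522
Rounded to 4 decimal places: z = 17.1522

Answer: 17.1522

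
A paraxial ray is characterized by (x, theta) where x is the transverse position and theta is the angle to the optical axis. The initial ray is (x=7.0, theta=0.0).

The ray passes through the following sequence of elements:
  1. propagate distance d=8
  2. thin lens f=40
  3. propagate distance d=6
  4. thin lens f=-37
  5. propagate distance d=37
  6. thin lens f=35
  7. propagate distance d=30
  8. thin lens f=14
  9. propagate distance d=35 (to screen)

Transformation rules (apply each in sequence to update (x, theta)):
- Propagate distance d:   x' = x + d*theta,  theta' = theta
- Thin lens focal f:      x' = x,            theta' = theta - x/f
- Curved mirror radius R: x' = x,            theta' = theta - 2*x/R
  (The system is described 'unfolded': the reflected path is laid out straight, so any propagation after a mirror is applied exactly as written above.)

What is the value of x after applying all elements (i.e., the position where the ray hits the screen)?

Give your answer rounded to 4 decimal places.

Initial: x=7.0000 theta=0.0000
After 1 (propagate distance d=8): x=7.0000 theta=0.0000
After 2 (thin lens f=40): x=7.0000 theta=-0.1750
After 3 (propagate distance d=6): x=5.9500 theta=-0.1750
After 4 (thin lens f=-37): x=5.9500 theta=-21/1480 (≈-0.0142)
After 5 (propagate distance d=37): x=5.4250 theta=-21/1480 (≈-0.0142)
After 6 (thin lens f=35): x=5.4250 theta=-313/1850 (≈-0.1692)
After 7 (propagate distance d=30): x=517/1480 (≈0.3493) theta=-313/1850 (≈-0.1692)
After 8 (thin lens f=14): x=517/1480 (≈0.3493) theta=-20113/103600 (≈-0.1941)
After 9 (propagate distance d=35 (to screen)): x=-19079/2960 (≈-6.4456) theta=-20113/103600 (≈-0.1941)
Rounded to 4 decimal places: x = -6.4456

Answer: -6.4456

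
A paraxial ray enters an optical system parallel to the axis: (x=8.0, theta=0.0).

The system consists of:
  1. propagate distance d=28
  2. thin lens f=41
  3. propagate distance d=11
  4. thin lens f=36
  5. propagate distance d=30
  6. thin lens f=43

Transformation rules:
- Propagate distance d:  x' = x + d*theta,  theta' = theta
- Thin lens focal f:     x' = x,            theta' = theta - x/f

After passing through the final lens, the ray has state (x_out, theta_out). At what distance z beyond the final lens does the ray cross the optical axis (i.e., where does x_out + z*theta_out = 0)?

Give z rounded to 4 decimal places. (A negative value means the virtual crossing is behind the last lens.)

Initial: x=8.0000 theta=0.0000
After 1 (propagate distance d=28): x=8.0000 theta=0.0000
After 2 (thin lens f=41): x=8.0000 theta=-8/41 (≈-0.1951)
After 3 (propagate distance d=11): x=240/41 (≈5.8537) theta=-8/41 (≈-0.1951)
After 4 (thin lens f=36): x=240/41 (≈5.8537) theta=-44/123 (≈-0.3577)
After 5 (propagate distance d=30): x=-200/41 (≈-4.8780) theta=-44/123 (≈-0.3577)
After 6 (thin lens f=43): x=-200/41 (≈-4.8780) theta=-1292/5289 (≈-0.2443)
z_focus = -x_out/theta_out = -(-200/41)/(-1292/5289) = -6450/323 ≈ -19.9690
Rounded to 4 decimal places: z = -19.9690

Answer: -19.9690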